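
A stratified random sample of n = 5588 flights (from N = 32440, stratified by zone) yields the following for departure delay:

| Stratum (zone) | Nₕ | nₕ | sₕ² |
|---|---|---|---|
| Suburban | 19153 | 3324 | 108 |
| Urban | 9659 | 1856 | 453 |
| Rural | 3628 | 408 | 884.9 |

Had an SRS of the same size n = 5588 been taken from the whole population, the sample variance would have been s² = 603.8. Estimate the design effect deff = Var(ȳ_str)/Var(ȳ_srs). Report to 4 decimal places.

Var(ȳ_str) = Σ Wₕ²(1−fₕ)sₕ²/nₕ with Wₕ = Nₕ/32440:
  Suburban: (19153/32440)²·(1−3324/19153)·108/3324 = 0.0093603338
  Urban: (9659/32440)²·(1−1856/9659)·453/1856 = 0.017480438
  Rural: (3628/32440)²·(1−408/3628)·884.9/408 = 0.024076618
  → Var(ȳ_str) = 0.05091739.
Var(ȳ_srs) = (1 − 5588/32440)·603.8/5588 = 0.089440147.
deff = 0.05091739 / 0.089440147 = 0.5693.

0.5693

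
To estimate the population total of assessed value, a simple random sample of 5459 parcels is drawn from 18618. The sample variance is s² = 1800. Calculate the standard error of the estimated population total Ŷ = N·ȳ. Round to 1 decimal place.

8987.9

Var(Ŷ) = N²·Var(ȳ) = N²·(1 − n/N)·s²/n.
f = 5459/18618 = 0.29321087; Var(ȳ) = 0.70678913·1800/5459 = 0.23305009.
Var(Ŷ) = 18618² · 0.23305009 = 8.0782135 × 10^7.
SE(Ŷ) = √(8.0782135 × 10^7) = 8987.9.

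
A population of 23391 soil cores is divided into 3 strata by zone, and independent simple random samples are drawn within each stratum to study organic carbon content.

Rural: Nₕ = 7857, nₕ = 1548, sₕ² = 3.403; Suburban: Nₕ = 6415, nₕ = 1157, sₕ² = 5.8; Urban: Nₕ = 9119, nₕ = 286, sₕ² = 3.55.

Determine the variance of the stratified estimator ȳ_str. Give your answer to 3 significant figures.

Var(ȳ_str) = Σₕ Wₕ²(1 − fₕ)sₕ²/nₕ with Wₕ = Nₕ/N, N = 23391.
Rural: Wₕ = 0.33589842; term = 0.33589842²·(1 − 0.19702176)·3.403/1548 = 1.9916393 × 10^-4.
Suburban: Wₕ = 0.27425078; term = 0.27425078²·(1 − 0.18035853)·5.8/1157 = 3.0903972 × 10^-4.
Urban: Wₕ = 0.38985080; term = 0.38985080²·(1 − 0.03136309)·3.55/286 = 0.0018273435.
Sum = 0.0023355472.

0.00234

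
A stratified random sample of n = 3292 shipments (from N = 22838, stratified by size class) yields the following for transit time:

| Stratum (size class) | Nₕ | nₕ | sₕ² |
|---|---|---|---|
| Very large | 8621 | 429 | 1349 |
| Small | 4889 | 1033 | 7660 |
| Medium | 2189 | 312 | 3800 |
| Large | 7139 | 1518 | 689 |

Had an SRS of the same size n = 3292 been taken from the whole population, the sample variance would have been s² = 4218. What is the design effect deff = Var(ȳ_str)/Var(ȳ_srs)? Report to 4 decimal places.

Var(ȳ_str) = Σ Wₕ²(1−fₕ)sₕ²/nₕ with Wₕ = Nₕ/22838:
  Very large: (8621/22838)²·(1−429/8621)·1349/429 = 0.42578083
  Small: (4889/22838)²·(1−1033/4889)·7660/1033 = 0.26802134
  Medium: (2189/22838)²·(1−312/2189)·3800/312 = 0.095945122
  Large: (7139/22838)²·(1−1518/7139)·689/1518 = 0.034920647
  → Var(ȳ_str) = 0.82466794.
Var(ȳ_srs) = (1 − 3292/22838)·4218/3292 = 1.0965958.
deff = 0.82466794 / 1.0965958 = 0.7520.

0.7520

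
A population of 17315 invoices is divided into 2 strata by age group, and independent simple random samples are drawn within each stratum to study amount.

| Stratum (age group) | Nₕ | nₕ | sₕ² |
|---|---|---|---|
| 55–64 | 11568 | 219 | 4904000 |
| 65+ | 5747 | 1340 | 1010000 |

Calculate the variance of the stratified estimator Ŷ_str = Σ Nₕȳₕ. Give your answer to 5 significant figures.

Var(Ŷ_str) = Σₕ Nₕ²(1 − fₕ)sₕ²/nₕ.
55–64: 11568²·(1 − 219/11568)·4904000/219 = 2.93983 × 10^12.
65+: 5747²·(1 − 1340/5747)·1010000/1340 = 1.9089776 × 10^10.
Sum = 2.9589198 × 10^12.

2.9589 × 10^12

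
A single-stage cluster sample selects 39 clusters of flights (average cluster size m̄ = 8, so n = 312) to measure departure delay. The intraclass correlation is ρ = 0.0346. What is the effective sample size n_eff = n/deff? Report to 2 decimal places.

251.17

deff = 1 + (8 − 1)·0.0346 = 1 + 0.2422 = 1.2422.
n_eff = 312 / 1.2422 = 251.17.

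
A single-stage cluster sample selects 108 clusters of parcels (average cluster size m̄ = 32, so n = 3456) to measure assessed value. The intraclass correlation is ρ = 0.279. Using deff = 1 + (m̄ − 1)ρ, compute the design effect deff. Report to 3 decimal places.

9.649

deff = 1 + (32 − 1)·0.279 = 1 + 8.649 = 9.649.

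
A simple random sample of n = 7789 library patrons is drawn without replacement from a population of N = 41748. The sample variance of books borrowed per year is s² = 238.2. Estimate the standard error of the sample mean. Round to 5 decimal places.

0.15772

Under SRS without replacement, Var(ȳ) = (1 − f)·s²/n with f = n/N = 7789/41748 = 0.18657181.
Var(ȳ) = (1 − 0.18657181)·238.2/7789 = 0.81342819·0.030581589 = 0.024875927.
SE(ȳ) = √(0.024875927) = 0.15772.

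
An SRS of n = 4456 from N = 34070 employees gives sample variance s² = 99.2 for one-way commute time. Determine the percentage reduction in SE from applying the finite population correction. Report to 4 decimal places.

6.7685

f = n/N = 4456/34070 = 0.13078955.
SE_no-fpc = √(s²/n) = 0.14920495; SE_fpc = √((1−f)s²/n) = 0.13910595.
Ratio = √(1−f) = 0.93231457. Reduction = 100·(1 − 0.93231457) = 6.7685%.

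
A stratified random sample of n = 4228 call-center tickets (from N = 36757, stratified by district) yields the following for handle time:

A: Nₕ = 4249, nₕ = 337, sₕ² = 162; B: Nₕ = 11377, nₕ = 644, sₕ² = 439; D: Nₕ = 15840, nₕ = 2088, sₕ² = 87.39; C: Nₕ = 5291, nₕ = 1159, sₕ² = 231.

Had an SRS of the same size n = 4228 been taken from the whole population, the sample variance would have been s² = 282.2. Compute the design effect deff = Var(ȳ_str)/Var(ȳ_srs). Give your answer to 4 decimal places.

1.3120

Var(ȳ_str) = Σ Wₕ²(1−fₕ)sₕ²/nₕ with Wₕ = Nₕ/36757:
  A: (4249/36757)²·(1−337/4249)·162/337 = 0.005914126
  B: (11377/36757)²·(1−644/11377)·439/644 = 0.061609463
  D: (15840/36757)²·(1−2088/15840)·87.39/2088 = 0.0067479549
  C: (5291/36757)²·(1−1159/5291)·231/1159 = 0.0032251246
  → Var(ȳ_str) = 0.077496669.
Var(ȳ_srs) = (1 − 4228/36757)·282.2/4228 = 0.059068057.
deff = 0.077496669 / 0.059068057 = 1.3120.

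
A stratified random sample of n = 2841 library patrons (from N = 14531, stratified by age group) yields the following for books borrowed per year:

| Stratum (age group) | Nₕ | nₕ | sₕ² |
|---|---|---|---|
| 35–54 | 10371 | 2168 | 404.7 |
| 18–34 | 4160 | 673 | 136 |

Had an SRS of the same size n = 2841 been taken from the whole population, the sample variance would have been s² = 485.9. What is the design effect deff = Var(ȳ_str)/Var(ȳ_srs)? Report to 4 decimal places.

0.6475

Var(ȳ_str) = Σ Wₕ²(1−fₕ)sₕ²/nₕ with Wₕ = Nₕ/14531:
  35–54: (10371/14531)²·(1−2168/10371)·404.7/2168 = 0.075210117
  18–34: (4160/14531)²·(1−673/4160)·136/673 = 0.013882834
  → Var(ȳ_str) = 0.089092951.
Var(ȳ_srs) = (1 − 2841/14531)·485.9/2841 = 0.13759247.
deff = 0.089092951 / 0.13759247 = 0.6475.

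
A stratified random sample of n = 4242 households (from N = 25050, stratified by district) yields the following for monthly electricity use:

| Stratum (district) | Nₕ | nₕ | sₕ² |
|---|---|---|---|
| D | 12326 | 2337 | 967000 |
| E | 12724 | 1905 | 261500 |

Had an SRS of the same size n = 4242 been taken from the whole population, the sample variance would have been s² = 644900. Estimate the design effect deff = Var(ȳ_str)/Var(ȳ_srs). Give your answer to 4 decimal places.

Var(ȳ_str) = Σ Wₕ²(1−fₕ)sₕ²/nₕ with Wₕ = Nₕ/25050:
  D: (12326/25050)²·(1−2337/12326)·967000/2337 = 81.188866
  E: (12724/25050)²·(1−1905/12724)·261500/1905 = 30.114249
  → Var(ȳ_str) = 111.30312.
Var(ȳ_srs) = (1 − 4242/25050)·644900/4242 = 126.28283.
deff = 111.30312 / 126.28283 = 0.8814.

0.8814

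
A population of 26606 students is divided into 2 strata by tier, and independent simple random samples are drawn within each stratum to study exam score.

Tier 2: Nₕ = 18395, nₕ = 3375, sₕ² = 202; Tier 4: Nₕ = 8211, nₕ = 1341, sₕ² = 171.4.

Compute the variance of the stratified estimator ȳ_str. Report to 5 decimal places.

Var(ȳ_str) = Σₕ Wₕ²(1 − fₕ)sₕ²/nₕ with Wₕ = Nₕ/N, N = 26606.
Tier 2: Wₕ = 0.69138540; term = 0.69138540²·(1 − 0.18347377)·202/3375 = 0.023360823.
Tier 4: Wₕ = 0.30861460; term = 0.30861460²·(1 − 0.16331750)·171.4/1341 = 0.010185343.
Sum = 0.033546166.

0.03355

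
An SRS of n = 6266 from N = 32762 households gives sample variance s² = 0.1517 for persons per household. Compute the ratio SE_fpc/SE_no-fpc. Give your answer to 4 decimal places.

0.8993

f = n/N = 6266/32762 = 0.19125816.
SE_no-fpc = √(s²/n) = 0.0049203681; SE_fpc = √((1−f)s²/n) = 0.0044248907.
Ratio = √(1−f) = 0.89930075.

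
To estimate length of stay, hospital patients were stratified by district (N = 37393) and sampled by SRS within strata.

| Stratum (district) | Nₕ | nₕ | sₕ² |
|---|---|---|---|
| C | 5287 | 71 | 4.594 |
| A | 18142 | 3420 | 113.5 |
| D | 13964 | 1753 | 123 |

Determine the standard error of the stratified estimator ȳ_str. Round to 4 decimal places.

0.1272

Var(ȳ_str) = Σₕ Wₕ²(1 − fₕ)sₕ²/nₕ with Wₕ = Nₕ/N, N = 37393.
C: Wₕ = 0.14139010; term = 0.14139010²·(1 − 0.01342917)·4.594/71 = 0.0012761417.
A: Wₕ = 0.48517102; term = 0.48517102²·(1 − 0.18851284)·113.5/3420 = 0.0063392972.
D: Wₕ = 0.37343888; term = 0.37343888²·(1 − 0.12553710)·123/1753 = 0.0085566476.
Sum = 0.016172087.
SE = √(0.016172087) = 0.1272.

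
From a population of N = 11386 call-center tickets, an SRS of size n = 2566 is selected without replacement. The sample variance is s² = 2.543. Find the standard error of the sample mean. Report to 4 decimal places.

0.0277

Under SRS without replacement, Var(ȳ) = (1 − f)·s²/n with f = n/N = 2566/11386 = 0.22536448.
Var(ȳ) = (1 − 0.22536448)·2.543/2566 = 0.77463552·9.9103663 × 10^-4 = 7.6769217 × 10^-4.
SE(ȳ) = √(7.6769217 × 10^-4) = 0.0277.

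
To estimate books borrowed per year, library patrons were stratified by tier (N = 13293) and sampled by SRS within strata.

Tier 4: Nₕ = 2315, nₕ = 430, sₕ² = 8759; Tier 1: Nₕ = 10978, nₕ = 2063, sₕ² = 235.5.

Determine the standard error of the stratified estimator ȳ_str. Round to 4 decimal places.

Var(ȳ_str) = Σₕ Wₕ²(1 − fₕ)sₕ²/nₕ with Wₕ = Nₕ/N, N = 13293.
Tier 4: Wₕ = 0.17415181; term = 0.17415181²·(1 − 0.18574514)·8759/430 = 0.50303987.
Tier 1: Wₕ = 0.82584819; term = 0.82584819²·(1 − 0.18792130)·235.5/2063 = 0.063225205.
Sum = 0.56626508.
SE = √(0.56626508) = 0.7525.

0.7525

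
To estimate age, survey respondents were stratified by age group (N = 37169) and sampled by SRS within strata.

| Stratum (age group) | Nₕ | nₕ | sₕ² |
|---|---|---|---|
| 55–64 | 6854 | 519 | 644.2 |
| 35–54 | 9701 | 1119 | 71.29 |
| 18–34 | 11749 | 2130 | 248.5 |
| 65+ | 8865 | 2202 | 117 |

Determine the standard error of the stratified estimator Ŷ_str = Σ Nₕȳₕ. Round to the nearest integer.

8690

Var(Ŷ_str) = Σₕ Nₕ²(1 − fₕ)sₕ²/nₕ.
55–64: 6854²·(1 − 519/6854)·644.2/519 = 5.3894455 × 10^7.
35–54: 9701²·(1 − 1119/9701)·71.29/1119 = 5.3040003 × 10^6.
18–34: 11749²·(1 − 2130/11749)·248.5/2130 = 1.3184924 × 10^7.
65+: 8865²·(1 − 2202/8865)·117/2202 = 3.1384636 × 10^6.
Sum = 7.5521843 × 10^7.
SE = √(7.5521843 × 10^7) = 8690.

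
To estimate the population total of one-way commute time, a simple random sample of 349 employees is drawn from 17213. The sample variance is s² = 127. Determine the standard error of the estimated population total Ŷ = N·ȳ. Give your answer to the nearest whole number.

Var(Ŷ) = N²·Var(ȳ) = N²·(1 − n/N)·s²/n.
f = 349/17213 = 0.02027537; Var(ȳ) = 0.97972463·127/349 = 0.3565187.
Var(Ŷ) = 17213² · 0.3565187 = 1.0563199 × 10^8.
SE(Ŷ) = √(1.0563199 × 10^8) = 10278.

10278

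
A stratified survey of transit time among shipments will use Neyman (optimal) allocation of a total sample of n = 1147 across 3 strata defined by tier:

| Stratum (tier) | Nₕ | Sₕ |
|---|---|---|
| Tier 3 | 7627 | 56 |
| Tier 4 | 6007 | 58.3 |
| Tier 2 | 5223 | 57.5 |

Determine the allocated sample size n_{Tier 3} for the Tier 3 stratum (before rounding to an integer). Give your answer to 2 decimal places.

454.60

Neyman allocation: nₕ = n·NₕSₕ / Σⱼ NⱼSⱼ.
Σ NⱼSⱼ = 7627·56 + 6007·58.3 + 5223·57.5 = 1.0776426 × 10^6.
n_{Tier 3} = 1147·7627·56 / (1.0776426 × 10^6) = 454.60.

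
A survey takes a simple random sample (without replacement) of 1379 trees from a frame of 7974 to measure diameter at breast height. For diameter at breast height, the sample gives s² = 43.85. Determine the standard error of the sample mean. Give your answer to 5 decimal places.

Under SRS without replacement, Var(ȳ) = (1 − f)·s²/n with f = n/N = 1379/7974 = 0.17293705.
Var(ȳ) = (1 − 0.17293705)·43.85/1379 = 0.82706295·0.031798405 = 0.026299282.
SE(ȳ) = √(0.026299282) = 0.16217.

0.16217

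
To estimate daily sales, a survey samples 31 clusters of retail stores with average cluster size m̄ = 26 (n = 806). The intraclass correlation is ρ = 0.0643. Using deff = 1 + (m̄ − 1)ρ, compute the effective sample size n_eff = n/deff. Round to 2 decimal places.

deff = 1 + (26 − 1)·0.0643 = 1 + 1.6075 = 2.6075.
n_eff = 806 / 2.6075 = 309.11.

309.11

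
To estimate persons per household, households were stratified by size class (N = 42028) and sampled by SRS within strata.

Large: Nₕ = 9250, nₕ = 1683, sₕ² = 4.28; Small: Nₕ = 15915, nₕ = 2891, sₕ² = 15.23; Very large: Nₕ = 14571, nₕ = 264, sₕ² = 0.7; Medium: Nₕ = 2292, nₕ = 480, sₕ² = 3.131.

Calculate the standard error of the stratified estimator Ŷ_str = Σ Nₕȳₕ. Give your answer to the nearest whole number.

Var(Ŷ_str) = Σₕ Nₕ²(1 − fₕ)sₕ²/nₕ.
Large: 9250²·(1 − 1683/9250)·4.28/1683 = 178002.1.
Small: 15915²·(1 − 2891/15915)·15.23/2891 = 1.0919502 × 10^6.
Very large: 14571²·(1 − 264/14571)·0.7/264 = 552754.2.
Medium: 2292²·(1 − 480/2292)·3.131/480 = 27090.351.
Sum = 1.8497969 × 10^6.
SE = √(1.8497969 × 10^6) = 1360.

1360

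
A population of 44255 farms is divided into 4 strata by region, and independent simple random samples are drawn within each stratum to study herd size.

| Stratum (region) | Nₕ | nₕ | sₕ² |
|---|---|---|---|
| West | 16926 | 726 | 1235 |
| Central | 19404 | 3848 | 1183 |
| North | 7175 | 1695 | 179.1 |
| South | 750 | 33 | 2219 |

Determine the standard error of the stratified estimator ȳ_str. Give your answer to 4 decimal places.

Var(ȳ_str) = Σₕ Wₕ²(1 − fₕ)sₕ²/nₕ with Wₕ = Nₕ/N, N = 44255.
West: Wₕ = 0.38246526; term = 0.38246526²·(1 − 0.04289259)·1235/726 = 0.23816339.
Central: Wₕ = 0.43845893; term = 0.43845893²·(1 − 0.19830963)·1183/3848 = 0.047382088.
North: Wₕ = 0.16212857; term = 0.16212857²·(1 − 0.23623693)·179.1/1695 = 0.0021213076.
South: Wₕ = 0.01694724; term = 0.01694724²·(1 − 0.04400000)·2219/33 = 0.018462865.
Sum = 0.30612965.
SE = √(0.30612965) = 0.5533.

0.5533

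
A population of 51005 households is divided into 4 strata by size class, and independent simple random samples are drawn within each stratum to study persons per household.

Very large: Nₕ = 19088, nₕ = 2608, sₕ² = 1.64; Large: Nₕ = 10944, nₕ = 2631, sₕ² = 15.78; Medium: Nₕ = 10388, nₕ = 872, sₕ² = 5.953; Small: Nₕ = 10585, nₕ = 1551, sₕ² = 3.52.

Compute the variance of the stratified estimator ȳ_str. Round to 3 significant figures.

Var(ȳ_str) = Σₕ Wₕ²(1 − fₕ)sₕ²/nₕ with Wₕ = Nₕ/N, N = 51005.
Very large: Wₕ = 0.37423782; term = 0.37423782²·(1 − 0.13663034)·1.64/2608 = 7.6037598 × 10^-5.
Large: Wₕ = 0.21456720; term = 0.21456720²·(1 − 0.24040570)·15.78/2631 = 2.097464 × 10^-4.
Medium: Wₕ = 0.20366631; term = 0.20366631²·(1 − 0.08394301)·5.953/872 = 2.5940615 × 10^-4.
Small: Wₕ = 0.20752867; term = 0.20752867²·(1 − 0.14652811)·3.52/1551 = 8.3421176 × 10^-5.
Sum = 6.2861132 × 10^-4.

6.29 × 10^-4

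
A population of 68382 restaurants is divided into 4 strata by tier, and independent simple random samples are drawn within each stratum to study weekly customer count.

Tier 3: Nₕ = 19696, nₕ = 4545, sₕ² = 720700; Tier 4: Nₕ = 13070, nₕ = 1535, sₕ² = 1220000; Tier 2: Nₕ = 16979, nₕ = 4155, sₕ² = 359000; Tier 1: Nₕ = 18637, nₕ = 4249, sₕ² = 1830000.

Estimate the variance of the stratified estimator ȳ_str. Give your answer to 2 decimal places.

Var(ȳ_str) = Σₕ Wₕ²(1 − fₕ)sₕ²/nₕ with Wₕ = Nₕ/N, N = 68382.
Tier 3: Wₕ = 0.28802901; term = 0.28802901²·(1 − 0.23075751)·720700/4545 = 10.119437.
Tier 4: Wₕ = 0.19113217; term = 0.19113217²·(1 − 0.11744453)·1220000/1535 = 25.624833.
Tier 2: Wₕ = 0.24829634; term = 0.24829634²·(1 − 0.24471406)·359000/4155 = 4.0232354.
Tier 1: Wₕ = 0.27254248; term = 0.27254248²·(1 − 0.22798734)·1830000/4249 = 24.697739.
Sum = 64.465244.

64.47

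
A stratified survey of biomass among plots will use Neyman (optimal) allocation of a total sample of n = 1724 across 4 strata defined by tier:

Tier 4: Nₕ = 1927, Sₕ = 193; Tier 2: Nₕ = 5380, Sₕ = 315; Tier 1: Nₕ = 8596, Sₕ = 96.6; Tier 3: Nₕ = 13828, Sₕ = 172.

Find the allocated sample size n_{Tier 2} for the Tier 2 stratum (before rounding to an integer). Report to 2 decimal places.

553.83

Neyman allocation: nₕ = n·NₕSₕ / Σⱼ NⱼSⱼ.
Σ NⱼSⱼ = 1927·193 + 5380·315 + 8596·96.6 + 13828·172 = 5.2754006 × 10^6.
n_{Tier 2} = 1724·5380·315 / (5.2754006 × 10^6) = 553.83.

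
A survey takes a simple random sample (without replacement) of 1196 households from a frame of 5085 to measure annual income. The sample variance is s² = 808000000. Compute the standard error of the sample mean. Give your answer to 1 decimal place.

718.8

Under SRS without replacement, Var(ȳ) = (1 − f)·s²/n with f = n/N = 1196/5085 = 0.23520157.
Var(ȳ) = (1 − 0.23520157)·808000000/1196 = 0.76479843·675585.28 = 516686.56.
SE(ȳ) = √(516686.56) = 718.8.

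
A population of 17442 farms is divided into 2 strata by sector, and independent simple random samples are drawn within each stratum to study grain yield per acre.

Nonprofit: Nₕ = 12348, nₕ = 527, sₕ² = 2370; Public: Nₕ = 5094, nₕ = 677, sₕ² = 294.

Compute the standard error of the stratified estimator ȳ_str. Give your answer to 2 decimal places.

Var(ȳ_str) = Σₕ Wₕ²(1 − fₕ)sₕ²/nₕ with Wₕ = Nₕ/N, N = 17442.
Nonprofit: Wₕ = 0.70794634; term = 0.70794634²·(1 − 0.04267898)·2370/527 = 2.1577246.
Public: Wₕ = 0.29205366; term = 0.29205366²·(1 − 0.13290145)·294/677 = 0.032118292.
Sum = 2.1898429.
SE = √(2.1898429) = 1.48.

1.48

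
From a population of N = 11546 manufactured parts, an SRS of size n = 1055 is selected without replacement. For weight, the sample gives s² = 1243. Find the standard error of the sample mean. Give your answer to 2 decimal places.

Under SRS without replacement, Var(ȳ) = (1 − f)·s²/n with f = n/N = 1055/11546 = 0.09137364.
Var(ȳ) = (1 − 0.09137364)·1243/1055 = 0.90862636·1.1781991 = 1.0705427.
SE(ȳ) = √(1.0705427) = 1.03.

1.03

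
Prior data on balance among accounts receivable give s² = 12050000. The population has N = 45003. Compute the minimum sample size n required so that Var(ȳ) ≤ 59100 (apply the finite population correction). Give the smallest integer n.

203

Without fpc, n₀ = s²/D = 12050000/59100 = 203.8917.
With fpc, (1 − n/N)·s²/n ≤ D requires n ≥ n₀/(1 + n₀/N) = 203.8917/(1 + 203.8917/45003) = 202.9721.
Rounding up, n = 203.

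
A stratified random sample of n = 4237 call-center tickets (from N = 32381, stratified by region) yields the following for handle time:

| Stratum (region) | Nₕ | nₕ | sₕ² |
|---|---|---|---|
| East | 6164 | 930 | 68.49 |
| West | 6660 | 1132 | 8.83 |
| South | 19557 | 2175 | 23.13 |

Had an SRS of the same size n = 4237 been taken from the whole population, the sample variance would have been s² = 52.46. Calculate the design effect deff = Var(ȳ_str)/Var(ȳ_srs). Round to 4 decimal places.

Var(ȳ_str) = Σ Wₕ²(1−fₕ)sₕ²/nₕ with Wₕ = Nₕ/32381:
  East: (6164/32381)²·(1−930/6164)·68.49/930 = 0.0022660008
  West: (6660/32381)²·(1−1132/6660)·8.83/1132 = 2.7388991 × 10^-4
  South: (19557/32381)²·(1−2175/19557)·23.13/2175 = 0.0034477665
  → Var(ȳ_str) = 0.0059876572.
Var(ȳ_srs) = (1 − 4237/32381)·52.46/4237 = 0.010761316.
deff = 0.0059876572 / 0.010761316 = 0.5564.

0.5564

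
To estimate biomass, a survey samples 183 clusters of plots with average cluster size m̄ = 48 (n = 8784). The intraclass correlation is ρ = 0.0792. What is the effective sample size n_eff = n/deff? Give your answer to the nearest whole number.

deff = 1 + (48 − 1)·0.0792 = 1 + 3.7224 = 4.7224.
n_eff = 8784 / 4.7224 = 1860.

1860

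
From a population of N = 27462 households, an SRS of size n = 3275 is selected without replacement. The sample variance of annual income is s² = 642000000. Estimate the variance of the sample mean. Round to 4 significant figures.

Under SRS without replacement, Var(ȳ) = (1 − f)·s²/n with f = n/N = 3275/27462 = 0.11925570.
Var(ȳ) = (1 − 0.11925570)·642000000/3275 = 0.88074430·196030.53 = 172652.78.

172700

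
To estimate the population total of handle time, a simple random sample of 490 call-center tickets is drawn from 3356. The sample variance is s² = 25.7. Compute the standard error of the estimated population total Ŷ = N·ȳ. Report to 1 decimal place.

Var(Ŷ) = N²·Var(ȳ) = N²·(1 − n/N)·s²/n.
f = 490/3356 = 0.14600715; Var(ȳ) = 0.85399285·25.7/490 = 0.044791053.
Var(Ŷ) = 3356² · 0.044791053 = 504469.81.
SE(Ŷ) = √(504469.81) = 710.3.

710.3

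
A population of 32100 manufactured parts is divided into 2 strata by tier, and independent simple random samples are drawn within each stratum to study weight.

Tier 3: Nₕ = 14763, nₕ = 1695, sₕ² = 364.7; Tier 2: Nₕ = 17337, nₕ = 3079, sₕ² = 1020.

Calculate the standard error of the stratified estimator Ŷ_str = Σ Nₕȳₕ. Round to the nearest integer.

Var(Ŷ_str) = Σₕ Nₕ²(1 − fₕ)sₕ²/nₕ.
Tier 3: 14763²·(1 − 1695/14763)·364.7/1695 = 4.150972 × 10^7.
Tier 2: 17337²·(1 − 3079/17337)·1020/3079 = 8.1888524 × 10^7.
Sum = 1.2339824 × 10^8.
SE = √(1.2339824 × 10^8) = 11108.

11108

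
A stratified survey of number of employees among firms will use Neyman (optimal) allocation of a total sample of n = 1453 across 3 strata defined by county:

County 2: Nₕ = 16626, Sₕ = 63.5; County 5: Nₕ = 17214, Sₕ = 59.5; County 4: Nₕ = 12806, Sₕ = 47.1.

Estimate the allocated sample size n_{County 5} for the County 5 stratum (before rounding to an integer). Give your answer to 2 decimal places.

554.65

Neyman allocation: nₕ = n·NₕSₕ / Σⱼ NⱼSⱼ.
Σ NⱼSⱼ = 16626·63.5 + 17214·59.5 + 12806·47.1 = 2.6831466 × 10^6.
n_{County 5} = 1453·17214·59.5 / (2.6831466 × 10^6) = 554.65.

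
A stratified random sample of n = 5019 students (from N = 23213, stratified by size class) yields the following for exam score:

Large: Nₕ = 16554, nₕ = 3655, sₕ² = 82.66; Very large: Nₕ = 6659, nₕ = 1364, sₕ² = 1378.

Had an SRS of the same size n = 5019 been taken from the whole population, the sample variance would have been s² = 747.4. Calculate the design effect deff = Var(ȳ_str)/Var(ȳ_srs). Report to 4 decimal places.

Var(ȳ_str) = Σ Wₕ²(1−fₕ)sₕ²/nₕ with Wₕ = Nₕ/23213:
  Large: (16554/23213)²·(1−3655/16554)·82.66/3655 = 0.0089619903
  Very large: (6659/23213)²·(1−1364/6659)·1378/1364 = 0.066106975
  → Var(ȳ_str) = 0.075068965.
Var(ȳ_srs) = (1 − 5019/23213)·747.4/5019 = 0.11671665.
deff = 0.075068965 / 0.11671665 = 0.6432.

0.6432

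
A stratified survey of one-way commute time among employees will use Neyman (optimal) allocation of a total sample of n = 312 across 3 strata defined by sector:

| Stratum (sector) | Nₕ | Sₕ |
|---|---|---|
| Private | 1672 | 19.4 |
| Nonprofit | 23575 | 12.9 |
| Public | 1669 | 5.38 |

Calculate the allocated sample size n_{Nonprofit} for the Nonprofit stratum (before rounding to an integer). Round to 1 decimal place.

Neyman allocation: nₕ = n·NₕSₕ / Σⱼ NⱼSⱼ.
Σ NⱼSⱼ = 1672·19.4 + 23575·12.9 + 1669·5.38 = 345533.52.
n_{Nonprofit} = 312·23575·12.9 / 345533.52 = 274.6.

274.6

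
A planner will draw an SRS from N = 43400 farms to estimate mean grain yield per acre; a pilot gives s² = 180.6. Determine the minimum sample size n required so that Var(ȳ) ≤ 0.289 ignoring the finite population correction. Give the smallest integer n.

Without fpc, n₀ = s²/D = 180.6/0.289 = 624.9135.
Rounding up, n = 625.

625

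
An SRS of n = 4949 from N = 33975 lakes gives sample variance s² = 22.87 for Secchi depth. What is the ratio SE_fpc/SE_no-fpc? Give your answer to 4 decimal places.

f = n/N = 4949/33975 = 0.14566593.
SE_no-fpc = √(s²/n) = 0.067978935; SE_fpc = √((1−f)s²/n) = 0.062833061.
Ratio = √(1−f) = 0.92430194.

0.9243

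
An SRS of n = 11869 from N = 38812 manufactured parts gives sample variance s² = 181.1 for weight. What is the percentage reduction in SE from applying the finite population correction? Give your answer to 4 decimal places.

f = n/N = 11869/38812 = 0.30580748.
SE_no-fpc = √(s²/n) = 0.12352423; SE_fpc = √((1−f)s²/n) = 0.10291819.
Ratio = √(1−f) = 0.83318216. Reduction = 100·(1 − 0.83318216) = 16.6818%.

16.6818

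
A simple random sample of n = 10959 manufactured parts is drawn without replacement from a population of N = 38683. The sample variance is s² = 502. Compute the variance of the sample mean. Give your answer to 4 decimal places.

Under SRS without replacement, Var(ȳ) = (1 − f)·s²/n with f = n/N = 10959/38683 = 0.28330274.
Var(ȳ) = (1 − 0.28330274)·502/10959 = 0.71669726·0.045807099 = 0.032829822.

0.0328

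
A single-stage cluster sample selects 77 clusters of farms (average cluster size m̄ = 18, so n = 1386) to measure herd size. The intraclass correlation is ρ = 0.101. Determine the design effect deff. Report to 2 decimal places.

2.72

deff = 1 + (18 − 1)·0.101 = 1 + 1.717 = 2.717.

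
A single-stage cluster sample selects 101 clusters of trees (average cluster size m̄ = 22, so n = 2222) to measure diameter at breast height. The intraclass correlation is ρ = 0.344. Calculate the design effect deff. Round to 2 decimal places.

deff = 1 + (22 − 1)·0.344 = 1 + 7.224 = 8.224.

8.22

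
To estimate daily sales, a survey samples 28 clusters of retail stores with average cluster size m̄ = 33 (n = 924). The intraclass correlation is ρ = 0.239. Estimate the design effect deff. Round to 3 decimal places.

deff = 1 + (33 − 1)·0.239 = 1 + 7.648 = 8.648.

8.648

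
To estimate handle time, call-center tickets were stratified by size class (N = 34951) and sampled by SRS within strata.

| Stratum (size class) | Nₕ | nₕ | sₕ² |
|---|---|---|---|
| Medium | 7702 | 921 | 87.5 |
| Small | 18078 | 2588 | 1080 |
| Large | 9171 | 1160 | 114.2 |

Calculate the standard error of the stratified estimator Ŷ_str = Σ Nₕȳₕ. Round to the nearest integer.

11360

Var(Ŷ_str) = Σₕ Nₕ²(1 − fₕ)sₕ²/nₕ.
Medium: 7702²·(1 − 921/7702)·87.5/921 = 4.9618734 × 10^6.
Small: 18078²·(1 − 2588/18078)·1080/2588 = 1.1685876 × 10^8.
Large: 9171²·(1 − 1160/9171)·114.2/1160 = 7.2328847 × 10^6.
Sum = 1.2905352 × 10^8.
SE = √(1.2905352 × 10^8) = 11360.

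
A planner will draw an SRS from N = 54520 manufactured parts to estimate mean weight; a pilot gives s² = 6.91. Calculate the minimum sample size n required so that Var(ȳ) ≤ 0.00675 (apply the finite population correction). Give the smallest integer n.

Without fpc, n₀ = s²/D = 6.91/0.00675 = 1023.7037.
With fpc, (1 − n/N)·s²/n ≤ D requires n ≥ n₀/(1 + n₀/N) = 1023.7037/(1 + 1023.7037/54520) = 1004.8362.
Rounding up, n = 1005.

1005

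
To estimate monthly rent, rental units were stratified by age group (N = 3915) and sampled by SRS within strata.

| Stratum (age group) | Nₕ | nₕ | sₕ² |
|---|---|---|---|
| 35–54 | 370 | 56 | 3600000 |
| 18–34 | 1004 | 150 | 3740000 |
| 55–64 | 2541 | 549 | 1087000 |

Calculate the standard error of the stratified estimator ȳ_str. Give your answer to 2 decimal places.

Var(ȳ_str) = Σₕ Wₕ²(1 − fₕ)sₕ²/nₕ with Wₕ = Nₕ/N, N = 3915.
35–54: Wₕ = 0.09450830; term = 0.09450830²·(1 − 0.15135135)·3600000/56 = 487.28418.
18–34: Wₕ = 0.25644955; term = 0.25644955²·(1 − 0.14940239)·3740000/150 = 1394.7886.
55–64: Wₕ = 0.64904215; term = 0.64904215²·(1 − 0.21605667)·1087000/549 = 653.86436.
Sum = 2535.9371.
SE = √(2535.9371) = 50.36.

50.36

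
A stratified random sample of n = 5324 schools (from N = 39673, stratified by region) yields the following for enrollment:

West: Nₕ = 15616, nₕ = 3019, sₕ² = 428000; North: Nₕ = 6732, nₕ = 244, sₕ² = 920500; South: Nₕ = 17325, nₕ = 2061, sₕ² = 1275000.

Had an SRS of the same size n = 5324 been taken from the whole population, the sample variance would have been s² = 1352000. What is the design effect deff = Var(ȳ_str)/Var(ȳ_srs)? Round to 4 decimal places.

1.0295

Var(ȳ_str) = Σ Wₕ²(1−fₕ)sₕ²/nₕ with Wₕ = Nₕ/39673:
  West: (15616/39673)²·(1−3019/15616)·428000/3019 = 17.718522
  North: (6732/39673)²·(1−244/6732)·920500/244 = 104.68846
  South: (17325/39673)²·(1−2061/17325)·1275000/2061 = 103.94024
  → Var(ȳ_str) = 226.34722.
Var(ȳ_srs) = (1 − 5324/39673)·1352000/5324 = 219.86581.
deff = 226.34722 / 219.86581 = 1.0295.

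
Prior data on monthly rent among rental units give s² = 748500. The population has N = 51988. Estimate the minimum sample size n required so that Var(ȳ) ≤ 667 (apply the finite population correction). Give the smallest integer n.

1099

Without fpc, n₀ = s²/D = 748500/667 = 1122.1889.
With fpc, (1 − n/N)·s²/n ≤ D requires n ≥ n₀/(1 + n₀/N) = 1122.1889/(1 + 1122.1889/51988) = 1098.4777.
Rounding up, n = 1099.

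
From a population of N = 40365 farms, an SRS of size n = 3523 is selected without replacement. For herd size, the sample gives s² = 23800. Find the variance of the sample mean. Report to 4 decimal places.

Under SRS without replacement, Var(ȳ) = (1 − f)·s²/n with f = n/N = 3523/40365 = 0.08727858.
Var(ȳ) = (1 − 0.08727858)·23800/3523 = 0.91272142·6.755606 = 6.1659863.

6.1660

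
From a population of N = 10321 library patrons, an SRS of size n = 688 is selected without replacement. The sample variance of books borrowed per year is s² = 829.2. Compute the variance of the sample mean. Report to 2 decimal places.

1.12

Under SRS without replacement, Var(ȳ) = (1 − f)·s²/n with f = n/N = 688/10321 = 0.06666021.
Var(ȳ) = (1 − 0.06666021)·829.2/688 = 0.93333979·1.2052326 = 1.1248915.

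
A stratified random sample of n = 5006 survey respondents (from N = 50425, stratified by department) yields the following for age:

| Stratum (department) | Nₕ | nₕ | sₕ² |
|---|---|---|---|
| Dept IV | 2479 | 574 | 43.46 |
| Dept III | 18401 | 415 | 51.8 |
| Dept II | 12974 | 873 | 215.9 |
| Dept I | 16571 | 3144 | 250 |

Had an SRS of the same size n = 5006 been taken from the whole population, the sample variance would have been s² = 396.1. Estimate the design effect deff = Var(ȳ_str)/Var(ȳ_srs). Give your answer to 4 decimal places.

Var(ȳ_str) = Σ Wₕ²(1−fₕ)sₕ²/nₕ with Wₕ = Nₕ/50425:
  Dept IV: (2479/50425)²·(1−574/2479)·43.46/574 = 1.4062338 × 10^-4
  Dept III: (18401/50425)²·(1−415/18401)·51.8/415 = 0.016246726
  Dept II: (12974/50425)²·(1−873/12974)·215.9/873 = 0.015270095
  Dept I: (16571/50425)²·(1−3144/16571)·250/3144 = 0.0069581432
  → Var(ȳ_str) = 0.038615588.
Var(ȳ_srs) = (1 − 5006/50425)·396.1/5006 = 0.071269819.
deff = 0.038615588 / 0.071269819 = 0.5418.

0.5418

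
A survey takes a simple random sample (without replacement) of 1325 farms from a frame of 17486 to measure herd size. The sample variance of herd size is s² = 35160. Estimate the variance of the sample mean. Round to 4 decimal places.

24.5251

Under SRS without replacement, Var(ȳ) = (1 − f)·s²/n with f = n/N = 1325/17486 = 0.07577491.
Var(ȳ) = (1 − 0.07577491)·35160/1325 = 0.92422509·26.535849 = 24.525098.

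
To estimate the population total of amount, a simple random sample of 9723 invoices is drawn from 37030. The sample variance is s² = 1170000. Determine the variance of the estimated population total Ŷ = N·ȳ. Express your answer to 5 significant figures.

Var(Ŷ) = N²·Var(ȳ) = N²·(1 − n/N)·s²/n.
f = 9723/37030 = 0.26257089; Var(ȳ) = 0.73742911·1170000/9723 = 88.737227.
Var(Ŷ) = 37030² · 88.737227 = 1.2167834 × 10^11.

1.2168 × 10^11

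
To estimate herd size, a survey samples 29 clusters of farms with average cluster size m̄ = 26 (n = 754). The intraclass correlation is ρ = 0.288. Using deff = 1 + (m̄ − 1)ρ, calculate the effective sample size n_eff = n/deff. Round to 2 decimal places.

deff = 1 + (26 − 1)·0.288 = 1 + 7.2 = 8.2.
n_eff = 754 / 8.2 = 91.95.

91.95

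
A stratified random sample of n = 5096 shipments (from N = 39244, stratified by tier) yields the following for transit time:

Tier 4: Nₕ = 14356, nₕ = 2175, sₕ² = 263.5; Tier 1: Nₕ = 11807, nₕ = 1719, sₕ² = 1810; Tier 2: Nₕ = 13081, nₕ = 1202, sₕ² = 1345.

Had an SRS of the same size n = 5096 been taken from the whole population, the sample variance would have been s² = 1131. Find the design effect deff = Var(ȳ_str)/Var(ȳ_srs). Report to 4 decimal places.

1.0775

Var(ȳ_str) = Σ Wₕ²(1−fₕ)sₕ²/nₕ with Wₕ = Nₕ/39244:
  Tier 4: (14356/39244)²·(1−2175/14356)·263.5/2175 = 0.01375597
  Tier 1: (11807/39244)²·(1−1719/11807)·1810/1719 = 0.081433069
  Tier 2: (13081/39244)²·(1−1202/13081)·1345/1202 = 0.11289952
  → Var(ȳ_str) = 0.20808856.
Var(ȳ_srs) = (1 − 5096/39244)·1131/5096 = 0.19311908.
deff = 0.20808856 / 0.19311908 = 1.0775.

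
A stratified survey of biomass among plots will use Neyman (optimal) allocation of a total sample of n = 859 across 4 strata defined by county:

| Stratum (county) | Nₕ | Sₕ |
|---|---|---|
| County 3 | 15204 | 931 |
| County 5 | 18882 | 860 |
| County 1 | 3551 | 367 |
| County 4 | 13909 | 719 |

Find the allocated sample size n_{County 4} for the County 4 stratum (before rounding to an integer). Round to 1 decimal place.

Neyman allocation: nₕ = n·NₕSₕ / Σⱼ NⱼSⱼ.
Σ NⱼSⱼ = 15204·931 + 18882·860 + 3551·367 + 13909·719 = 4.1697232 × 10^7.
n_{County 4} = 859·13909·719 / (4.1697232 × 10^7) = 206.0.

206.0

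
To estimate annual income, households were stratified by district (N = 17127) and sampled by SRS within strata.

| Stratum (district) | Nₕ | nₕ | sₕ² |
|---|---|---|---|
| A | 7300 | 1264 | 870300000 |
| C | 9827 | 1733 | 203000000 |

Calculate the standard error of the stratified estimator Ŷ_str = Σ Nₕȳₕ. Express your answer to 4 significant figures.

6.297 × 10^6

Var(Ŷ_str) = Σₕ Nₕ²(1 − fₕ)sₕ²/nₕ.
A: 7300²·(1 − 1264/7300)·870300000/1264 = 3.0338493 × 10^13.
C: 9827²·(1 − 1733/9827)·203000000/1733 = 9.3171188 × 10^12.
Sum = 3.9655612 × 10^13.
SE = √(3.9655612 × 10^13) = 6.297 × 10^6.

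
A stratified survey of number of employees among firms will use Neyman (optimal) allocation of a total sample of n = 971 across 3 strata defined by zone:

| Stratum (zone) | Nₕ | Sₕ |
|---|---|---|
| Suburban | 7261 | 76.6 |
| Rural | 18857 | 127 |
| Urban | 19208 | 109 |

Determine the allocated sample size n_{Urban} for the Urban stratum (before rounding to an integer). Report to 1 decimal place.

Neyman allocation: nₕ = n·NₕSₕ / Σⱼ NⱼSⱼ.
Σ NⱼSⱼ = 7261·76.6 + 18857·127 + 19208·109 = 5.0447036 × 10^6.
n_{Urban} = 971·19208·109 / (5.0447036 × 10^6) = 403.0.

403.0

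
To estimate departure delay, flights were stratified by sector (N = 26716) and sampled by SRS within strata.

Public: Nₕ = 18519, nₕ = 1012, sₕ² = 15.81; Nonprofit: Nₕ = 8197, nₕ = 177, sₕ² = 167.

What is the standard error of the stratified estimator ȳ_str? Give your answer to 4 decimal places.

Var(ȳ_str) = Σₕ Wₕ²(1 − fₕ)sₕ²/nₕ with Wₕ = Nₕ/N, N = 26716.
Public: Wₕ = 0.69318012; term = 0.69318012²·(1 − 0.05464658)·15.81/1012 = 0.0070963945.
Nonprofit: Wₕ = 0.30681988; term = 0.30681988²·(1 − 0.02159327)·167/177 = 0.086901973.
Sum = 0.093998368.
SE = √(0.093998368) = 0.3066.

0.3066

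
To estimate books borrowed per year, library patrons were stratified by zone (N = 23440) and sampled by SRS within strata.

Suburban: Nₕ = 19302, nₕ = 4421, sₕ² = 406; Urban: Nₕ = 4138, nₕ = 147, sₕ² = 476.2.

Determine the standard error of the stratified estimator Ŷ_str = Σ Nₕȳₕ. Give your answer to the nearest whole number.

8937

Var(Ŷ_str) = Σₕ Nₕ²(1 − fₕ)sₕ²/nₕ.
Suburban: 19302²·(1 − 4421/19302)·406/4421 = 2.6377884 × 10^7.
Urban: 4138²·(1 − 147/4138)·476.2/147 = 5.3498828 × 10^7.
Sum = 7.9876712 × 10^7.
SE = √(7.9876712 × 10^7) = 8937.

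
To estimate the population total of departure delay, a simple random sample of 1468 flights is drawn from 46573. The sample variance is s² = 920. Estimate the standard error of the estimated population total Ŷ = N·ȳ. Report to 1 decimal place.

Var(Ŷ) = N²·Var(ȳ) = N²·(1 − n/N)·s²/n.
f = 1468/46573 = 0.03152041; Var(ȳ) = 0.96847959·920/1468 = 0.60694906.
Var(Ŷ) = 46573² · 0.60694906 = 1.3164994 × 10^9.
SE(Ŷ) = √(1.3164994 × 10^9) = 36283.6.

36283.6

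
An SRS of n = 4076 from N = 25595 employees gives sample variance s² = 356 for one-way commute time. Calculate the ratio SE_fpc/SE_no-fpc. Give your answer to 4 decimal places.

0.9169

f = n/N = 4076/25595 = 0.15924985.
SE_no-fpc = √(s²/n) = 0.29553431; SE_fpc = √((1−f)s²/n) = 0.27098259.
Ratio = √(1−f) = 0.91692429.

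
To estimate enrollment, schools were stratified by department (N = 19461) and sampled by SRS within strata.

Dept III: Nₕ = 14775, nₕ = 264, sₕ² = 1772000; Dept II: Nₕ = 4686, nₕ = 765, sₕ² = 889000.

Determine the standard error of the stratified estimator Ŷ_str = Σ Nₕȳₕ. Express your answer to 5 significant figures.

Var(Ŷ_str) = Σₕ Nₕ²(1 − fₕ)sₕ²/nₕ.
Dept III: 14775²·(1 − 264/14775)·1772000/264 = 1.439079 × 10^12.
Dept II: 4686²·(1 − 765/4686)·889000/765 = 2.1352044 × 10^10.
Sum = 1.460431 × 10^12.
SE = √(1.460431 × 10^12) = 1.2085 × 10^6.

1.2085 × 10^6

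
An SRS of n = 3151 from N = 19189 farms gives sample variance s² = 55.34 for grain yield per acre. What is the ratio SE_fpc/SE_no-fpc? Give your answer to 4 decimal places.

0.9142

f = n/N = 3151/19189 = 0.16420866.
SE_no-fpc = √(s²/n) = 0.13252426; SE_fpc = √((1−f)s²/n) = 0.12115583.
Ratio = √(1−f) = 0.91421624.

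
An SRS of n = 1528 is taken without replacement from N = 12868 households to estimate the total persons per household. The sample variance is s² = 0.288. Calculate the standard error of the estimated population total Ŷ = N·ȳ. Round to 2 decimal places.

165.84

Var(Ŷ) = N²·Var(ȳ) = N²·(1 − n/N)·s²/n.
f = 1528/12868 = 0.11874417; Var(ȳ) = 0.88125583·0.288/1528 = 1.6610057 × 10^-4.
Var(Ŷ) = 12868² · (1.6610057 × 10^-4) = 27503.833.
SE(Ŷ) = √(27503.833) = 165.84.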